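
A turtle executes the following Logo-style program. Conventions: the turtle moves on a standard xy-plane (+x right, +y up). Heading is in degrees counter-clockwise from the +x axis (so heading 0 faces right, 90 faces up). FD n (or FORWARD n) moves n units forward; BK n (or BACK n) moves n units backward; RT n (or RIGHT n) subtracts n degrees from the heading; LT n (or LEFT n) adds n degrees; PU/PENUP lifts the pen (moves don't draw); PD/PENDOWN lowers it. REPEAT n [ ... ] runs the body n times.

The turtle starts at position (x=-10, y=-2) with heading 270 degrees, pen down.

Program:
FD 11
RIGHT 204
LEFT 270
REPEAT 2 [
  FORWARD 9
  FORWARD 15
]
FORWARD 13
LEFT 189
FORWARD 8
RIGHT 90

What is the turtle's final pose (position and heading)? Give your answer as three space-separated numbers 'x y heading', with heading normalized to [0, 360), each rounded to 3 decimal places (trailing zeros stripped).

Answer: 37.999 -35.74 75

Derivation:
Executing turtle program step by step:
Start: pos=(-10,-2), heading=270, pen down
FD 11: (-10,-2) -> (-10,-13) [heading=270, draw]
RT 204: heading 270 -> 66
LT 270: heading 66 -> 336
REPEAT 2 [
  -- iteration 1/2 --
  FD 9: (-10,-13) -> (-1.778,-16.661) [heading=336, draw]
  FD 15: (-1.778,-16.661) -> (11.925,-22.762) [heading=336, draw]
  -- iteration 2/2 --
  FD 9: (11.925,-22.762) -> (20.147,-26.422) [heading=336, draw]
  FD 15: (20.147,-26.422) -> (33.85,-32.523) [heading=336, draw]
]
FD 13: (33.85,-32.523) -> (45.726,-37.811) [heading=336, draw]
LT 189: heading 336 -> 165
FD 8: (45.726,-37.811) -> (37.999,-35.74) [heading=165, draw]
RT 90: heading 165 -> 75
Final: pos=(37.999,-35.74), heading=75, 7 segment(s) drawn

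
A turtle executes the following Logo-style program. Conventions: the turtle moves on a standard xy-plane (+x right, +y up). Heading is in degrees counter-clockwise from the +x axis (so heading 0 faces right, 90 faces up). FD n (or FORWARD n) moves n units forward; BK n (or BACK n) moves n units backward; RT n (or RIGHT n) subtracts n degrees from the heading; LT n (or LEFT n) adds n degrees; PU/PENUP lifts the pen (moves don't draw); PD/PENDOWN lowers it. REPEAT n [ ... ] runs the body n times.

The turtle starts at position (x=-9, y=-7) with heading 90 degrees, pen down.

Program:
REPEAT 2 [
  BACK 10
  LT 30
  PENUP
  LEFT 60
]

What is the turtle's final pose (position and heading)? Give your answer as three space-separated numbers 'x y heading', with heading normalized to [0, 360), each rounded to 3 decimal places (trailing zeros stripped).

Executing turtle program step by step:
Start: pos=(-9,-7), heading=90, pen down
REPEAT 2 [
  -- iteration 1/2 --
  BK 10: (-9,-7) -> (-9,-17) [heading=90, draw]
  LT 30: heading 90 -> 120
  PU: pen up
  LT 60: heading 120 -> 180
  -- iteration 2/2 --
  BK 10: (-9,-17) -> (1,-17) [heading=180, move]
  LT 30: heading 180 -> 210
  PU: pen up
  LT 60: heading 210 -> 270
]
Final: pos=(1,-17), heading=270, 1 segment(s) drawn

Answer: 1 -17 270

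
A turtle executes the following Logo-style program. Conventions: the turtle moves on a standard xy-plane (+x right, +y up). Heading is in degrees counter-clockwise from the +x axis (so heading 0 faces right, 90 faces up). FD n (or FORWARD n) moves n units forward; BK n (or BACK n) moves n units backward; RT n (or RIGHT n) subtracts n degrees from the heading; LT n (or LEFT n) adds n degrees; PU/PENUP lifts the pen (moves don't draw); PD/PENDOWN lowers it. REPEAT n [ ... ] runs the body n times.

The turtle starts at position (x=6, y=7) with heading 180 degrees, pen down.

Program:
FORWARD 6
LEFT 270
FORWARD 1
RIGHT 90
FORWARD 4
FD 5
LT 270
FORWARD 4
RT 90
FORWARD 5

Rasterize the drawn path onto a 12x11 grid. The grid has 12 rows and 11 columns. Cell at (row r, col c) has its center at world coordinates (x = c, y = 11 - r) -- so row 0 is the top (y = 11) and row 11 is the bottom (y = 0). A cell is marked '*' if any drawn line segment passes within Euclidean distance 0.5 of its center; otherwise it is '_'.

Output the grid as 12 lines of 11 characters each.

Segment 0: (6,7) -> (0,7)
Segment 1: (0,7) -> (0,8)
Segment 2: (0,8) -> (4,8)
Segment 3: (4,8) -> (9,8)
Segment 4: (9,8) -> (9,4)
Segment 5: (9,4) -> (4,4)

Answer: ___________
___________
___________
**********_
*******__*_
_________*_
_________*_
____******_
___________
___________
___________
___________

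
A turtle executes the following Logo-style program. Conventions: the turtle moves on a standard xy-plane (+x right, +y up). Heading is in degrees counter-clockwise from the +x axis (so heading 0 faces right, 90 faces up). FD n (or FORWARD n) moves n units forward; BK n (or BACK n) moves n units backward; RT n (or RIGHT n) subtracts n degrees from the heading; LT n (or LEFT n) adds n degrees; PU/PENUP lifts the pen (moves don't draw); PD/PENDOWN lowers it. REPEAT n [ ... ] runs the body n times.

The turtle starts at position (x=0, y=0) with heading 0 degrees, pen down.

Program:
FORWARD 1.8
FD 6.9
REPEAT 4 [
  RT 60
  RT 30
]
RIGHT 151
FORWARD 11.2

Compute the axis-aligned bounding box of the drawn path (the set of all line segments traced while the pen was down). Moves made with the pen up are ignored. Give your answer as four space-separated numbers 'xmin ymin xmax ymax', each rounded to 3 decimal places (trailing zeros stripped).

Answer: -1.096 -5.43 8.7 0

Derivation:
Executing turtle program step by step:
Start: pos=(0,0), heading=0, pen down
FD 1.8: (0,0) -> (1.8,0) [heading=0, draw]
FD 6.9: (1.8,0) -> (8.7,0) [heading=0, draw]
REPEAT 4 [
  -- iteration 1/4 --
  RT 60: heading 0 -> 300
  RT 30: heading 300 -> 270
  -- iteration 2/4 --
  RT 60: heading 270 -> 210
  RT 30: heading 210 -> 180
  -- iteration 3/4 --
  RT 60: heading 180 -> 120
  RT 30: heading 120 -> 90
  -- iteration 4/4 --
  RT 60: heading 90 -> 30
  RT 30: heading 30 -> 0
]
RT 151: heading 0 -> 209
FD 11.2: (8.7,0) -> (-1.096,-5.43) [heading=209, draw]
Final: pos=(-1.096,-5.43), heading=209, 3 segment(s) drawn

Segment endpoints: x in {-1.096, 0, 1.8, 8.7}, y in {-5.43, 0}
xmin=-1.096, ymin=-5.43, xmax=8.7, ymax=0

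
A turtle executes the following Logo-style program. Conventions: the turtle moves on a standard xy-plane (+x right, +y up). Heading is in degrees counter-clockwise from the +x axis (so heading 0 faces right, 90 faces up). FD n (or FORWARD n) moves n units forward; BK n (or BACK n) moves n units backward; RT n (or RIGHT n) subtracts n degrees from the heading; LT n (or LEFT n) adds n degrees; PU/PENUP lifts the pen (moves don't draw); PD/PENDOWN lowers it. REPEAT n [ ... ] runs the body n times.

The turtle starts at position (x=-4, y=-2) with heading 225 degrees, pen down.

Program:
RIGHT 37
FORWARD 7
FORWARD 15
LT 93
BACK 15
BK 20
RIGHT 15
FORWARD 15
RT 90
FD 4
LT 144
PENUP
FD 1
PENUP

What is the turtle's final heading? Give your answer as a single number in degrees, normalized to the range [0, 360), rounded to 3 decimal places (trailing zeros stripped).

Executing turtle program step by step:
Start: pos=(-4,-2), heading=225, pen down
RT 37: heading 225 -> 188
FD 7: (-4,-2) -> (-10.932,-2.974) [heading=188, draw]
FD 15: (-10.932,-2.974) -> (-25.786,-5.062) [heading=188, draw]
LT 93: heading 188 -> 281
BK 15: (-25.786,-5.062) -> (-28.648,9.663) [heading=281, draw]
BK 20: (-28.648,9.663) -> (-32.464,29.295) [heading=281, draw]
RT 15: heading 281 -> 266
FD 15: (-32.464,29.295) -> (-33.511,14.332) [heading=266, draw]
RT 90: heading 266 -> 176
FD 4: (-33.511,14.332) -> (-37.501,14.611) [heading=176, draw]
LT 144: heading 176 -> 320
PU: pen up
FD 1: (-37.501,14.611) -> (-36.735,13.968) [heading=320, move]
PU: pen up
Final: pos=(-36.735,13.968), heading=320, 6 segment(s) drawn

Answer: 320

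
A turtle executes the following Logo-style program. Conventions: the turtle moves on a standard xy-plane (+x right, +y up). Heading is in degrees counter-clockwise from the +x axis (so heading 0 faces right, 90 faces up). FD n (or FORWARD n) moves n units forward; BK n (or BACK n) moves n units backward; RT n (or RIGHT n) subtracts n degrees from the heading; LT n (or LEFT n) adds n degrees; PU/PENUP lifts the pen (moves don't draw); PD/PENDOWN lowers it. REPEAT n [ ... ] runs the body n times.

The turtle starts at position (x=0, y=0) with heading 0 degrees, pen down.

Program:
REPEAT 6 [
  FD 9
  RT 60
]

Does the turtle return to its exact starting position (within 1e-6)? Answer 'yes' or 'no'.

Executing turtle program step by step:
Start: pos=(0,0), heading=0, pen down
REPEAT 6 [
  -- iteration 1/6 --
  FD 9: (0,0) -> (9,0) [heading=0, draw]
  RT 60: heading 0 -> 300
  -- iteration 2/6 --
  FD 9: (9,0) -> (13.5,-7.794) [heading=300, draw]
  RT 60: heading 300 -> 240
  -- iteration 3/6 --
  FD 9: (13.5,-7.794) -> (9,-15.588) [heading=240, draw]
  RT 60: heading 240 -> 180
  -- iteration 4/6 --
  FD 9: (9,-15.588) -> (0,-15.588) [heading=180, draw]
  RT 60: heading 180 -> 120
  -- iteration 5/6 --
  FD 9: (0,-15.588) -> (-4.5,-7.794) [heading=120, draw]
  RT 60: heading 120 -> 60
  -- iteration 6/6 --
  FD 9: (-4.5,-7.794) -> (0,0) [heading=60, draw]
  RT 60: heading 60 -> 0
]
Final: pos=(0,0), heading=0, 6 segment(s) drawn

Start position: (0, 0)
Final position: (0, 0)
Distance = 0; < 1e-6 -> CLOSED

Answer: yes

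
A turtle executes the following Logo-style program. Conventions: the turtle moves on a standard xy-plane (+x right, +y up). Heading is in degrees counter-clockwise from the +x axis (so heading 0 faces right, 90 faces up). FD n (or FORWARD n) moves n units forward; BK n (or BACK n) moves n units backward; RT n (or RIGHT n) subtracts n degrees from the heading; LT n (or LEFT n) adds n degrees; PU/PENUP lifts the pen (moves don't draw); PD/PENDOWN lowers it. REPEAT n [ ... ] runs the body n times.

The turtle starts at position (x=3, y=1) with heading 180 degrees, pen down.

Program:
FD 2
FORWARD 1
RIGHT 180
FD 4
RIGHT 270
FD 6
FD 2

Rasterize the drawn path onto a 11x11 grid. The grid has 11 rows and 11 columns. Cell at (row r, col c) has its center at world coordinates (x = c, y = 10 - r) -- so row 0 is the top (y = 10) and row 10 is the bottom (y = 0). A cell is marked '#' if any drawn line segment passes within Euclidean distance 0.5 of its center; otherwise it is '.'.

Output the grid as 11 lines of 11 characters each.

Answer: ...........
....#......
....#......
....#......
....#......
....#......
....#......
....#......
....#......
#####......
...........

Derivation:
Segment 0: (3,1) -> (1,1)
Segment 1: (1,1) -> (0,1)
Segment 2: (0,1) -> (4,1)
Segment 3: (4,1) -> (4,7)
Segment 4: (4,7) -> (4,9)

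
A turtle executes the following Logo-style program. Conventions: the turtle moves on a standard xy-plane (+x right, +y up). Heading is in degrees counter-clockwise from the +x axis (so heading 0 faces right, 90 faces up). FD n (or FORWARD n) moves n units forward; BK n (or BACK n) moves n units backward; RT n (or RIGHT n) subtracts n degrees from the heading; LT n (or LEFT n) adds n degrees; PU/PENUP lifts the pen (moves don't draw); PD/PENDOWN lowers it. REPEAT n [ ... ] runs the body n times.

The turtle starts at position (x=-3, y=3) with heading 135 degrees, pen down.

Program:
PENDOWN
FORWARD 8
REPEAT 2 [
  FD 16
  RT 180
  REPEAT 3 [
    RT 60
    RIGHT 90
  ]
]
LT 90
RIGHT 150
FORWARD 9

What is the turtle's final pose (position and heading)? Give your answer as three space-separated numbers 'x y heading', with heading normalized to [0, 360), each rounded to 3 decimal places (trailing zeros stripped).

Executing turtle program step by step:
Start: pos=(-3,3), heading=135, pen down
PD: pen down
FD 8: (-3,3) -> (-8.657,8.657) [heading=135, draw]
REPEAT 2 [
  -- iteration 1/2 --
  FD 16: (-8.657,8.657) -> (-19.971,19.971) [heading=135, draw]
  RT 180: heading 135 -> 315
  REPEAT 3 [
    -- iteration 1/3 --
    RT 60: heading 315 -> 255
    RT 90: heading 255 -> 165
    -- iteration 2/3 --
    RT 60: heading 165 -> 105
    RT 90: heading 105 -> 15
    -- iteration 3/3 --
    RT 60: heading 15 -> 315
    RT 90: heading 315 -> 225
  ]
  -- iteration 2/2 --
  FD 16: (-19.971,19.971) -> (-31.284,8.657) [heading=225, draw]
  RT 180: heading 225 -> 45
  REPEAT 3 [
    -- iteration 1/3 --
    RT 60: heading 45 -> 345
    RT 90: heading 345 -> 255
    -- iteration 2/3 --
    RT 60: heading 255 -> 195
    RT 90: heading 195 -> 105
    -- iteration 3/3 --
    RT 60: heading 105 -> 45
    RT 90: heading 45 -> 315
  ]
]
LT 90: heading 315 -> 45
RT 150: heading 45 -> 255
FD 9: (-31.284,8.657) -> (-33.614,-0.036) [heading=255, draw]
Final: pos=(-33.614,-0.036), heading=255, 4 segment(s) drawn

Answer: -33.614 -0.036 255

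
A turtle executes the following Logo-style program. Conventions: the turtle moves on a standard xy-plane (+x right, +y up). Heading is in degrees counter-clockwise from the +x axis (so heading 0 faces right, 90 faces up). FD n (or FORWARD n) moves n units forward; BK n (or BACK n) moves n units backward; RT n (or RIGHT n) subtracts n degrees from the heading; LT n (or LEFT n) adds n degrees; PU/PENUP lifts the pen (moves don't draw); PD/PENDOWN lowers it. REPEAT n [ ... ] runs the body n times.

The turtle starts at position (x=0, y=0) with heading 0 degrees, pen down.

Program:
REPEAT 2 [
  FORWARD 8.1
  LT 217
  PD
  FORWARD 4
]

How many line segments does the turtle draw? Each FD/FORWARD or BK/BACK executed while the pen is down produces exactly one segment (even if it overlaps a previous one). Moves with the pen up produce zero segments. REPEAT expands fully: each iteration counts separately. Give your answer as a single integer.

Executing turtle program step by step:
Start: pos=(0,0), heading=0, pen down
REPEAT 2 [
  -- iteration 1/2 --
  FD 8.1: (0,0) -> (8.1,0) [heading=0, draw]
  LT 217: heading 0 -> 217
  PD: pen down
  FD 4: (8.1,0) -> (4.905,-2.407) [heading=217, draw]
  -- iteration 2/2 --
  FD 8.1: (4.905,-2.407) -> (-1.563,-7.282) [heading=217, draw]
  LT 217: heading 217 -> 74
  PD: pen down
  FD 4: (-1.563,-7.282) -> (-0.461,-3.437) [heading=74, draw]
]
Final: pos=(-0.461,-3.437), heading=74, 4 segment(s) drawn
Segments drawn: 4

Answer: 4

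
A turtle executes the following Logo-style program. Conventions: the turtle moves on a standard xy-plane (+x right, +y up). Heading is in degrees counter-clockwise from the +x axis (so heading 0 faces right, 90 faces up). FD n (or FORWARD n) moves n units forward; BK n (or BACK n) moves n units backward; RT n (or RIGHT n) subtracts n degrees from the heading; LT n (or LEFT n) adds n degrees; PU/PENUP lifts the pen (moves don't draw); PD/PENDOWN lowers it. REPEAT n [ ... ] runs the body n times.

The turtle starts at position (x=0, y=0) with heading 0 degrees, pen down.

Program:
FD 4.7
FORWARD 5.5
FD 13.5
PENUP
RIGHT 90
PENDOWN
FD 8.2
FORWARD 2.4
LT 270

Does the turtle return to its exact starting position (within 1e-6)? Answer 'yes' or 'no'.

Answer: no

Derivation:
Executing turtle program step by step:
Start: pos=(0,0), heading=0, pen down
FD 4.7: (0,0) -> (4.7,0) [heading=0, draw]
FD 5.5: (4.7,0) -> (10.2,0) [heading=0, draw]
FD 13.5: (10.2,0) -> (23.7,0) [heading=0, draw]
PU: pen up
RT 90: heading 0 -> 270
PD: pen down
FD 8.2: (23.7,0) -> (23.7,-8.2) [heading=270, draw]
FD 2.4: (23.7,-8.2) -> (23.7,-10.6) [heading=270, draw]
LT 270: heading 270 -> 180
Final: pos=(23.7,-10.6), heading=180, 5 segment(s) drawn

Start position: (0, 0)
Final position: (23.7, -10.6)
Distance = 25.962; >= 1e-6 -> NOT closed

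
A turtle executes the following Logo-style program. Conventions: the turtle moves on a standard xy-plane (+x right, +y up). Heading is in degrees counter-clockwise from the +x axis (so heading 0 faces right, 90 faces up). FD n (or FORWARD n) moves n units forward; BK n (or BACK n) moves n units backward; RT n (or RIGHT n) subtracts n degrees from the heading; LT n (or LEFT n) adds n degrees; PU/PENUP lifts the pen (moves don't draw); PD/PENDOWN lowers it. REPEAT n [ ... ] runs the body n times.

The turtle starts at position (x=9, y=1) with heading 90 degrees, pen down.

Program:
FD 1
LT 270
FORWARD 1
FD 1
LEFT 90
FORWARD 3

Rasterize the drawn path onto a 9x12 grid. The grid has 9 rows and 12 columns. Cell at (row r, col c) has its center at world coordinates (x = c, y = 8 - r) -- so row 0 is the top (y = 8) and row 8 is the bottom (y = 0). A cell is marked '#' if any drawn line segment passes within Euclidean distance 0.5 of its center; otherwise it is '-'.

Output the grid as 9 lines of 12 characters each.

Answer: ------------
------------
------------
-----------#
-----------#
-----------#
---------###
---------#--
------------

Derivation:
Segment 0: (9,1) -> (9,2)
Segment 1: (9,2) -> (10,2)
Segment 2: (10,2) -> (11,2)
Segment 3: (11,2) -> (11,5)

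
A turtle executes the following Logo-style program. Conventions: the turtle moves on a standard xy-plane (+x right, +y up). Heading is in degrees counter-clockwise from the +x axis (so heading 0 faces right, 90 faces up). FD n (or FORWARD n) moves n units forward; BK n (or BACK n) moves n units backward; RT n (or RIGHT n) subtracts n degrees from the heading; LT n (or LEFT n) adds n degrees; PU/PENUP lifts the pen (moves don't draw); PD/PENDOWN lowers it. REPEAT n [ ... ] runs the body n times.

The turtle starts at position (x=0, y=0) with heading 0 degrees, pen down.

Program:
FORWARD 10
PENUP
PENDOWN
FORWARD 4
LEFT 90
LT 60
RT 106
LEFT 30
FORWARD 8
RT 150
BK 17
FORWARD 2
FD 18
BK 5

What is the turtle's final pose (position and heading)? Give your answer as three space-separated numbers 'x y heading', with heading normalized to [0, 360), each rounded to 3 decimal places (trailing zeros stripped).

Answer: 15.721 9.631 284

Derivation:
Executing turtle program step by step:
Start: pos=(0,0), heading=0, pen down
FD 10: (0,0) -> (10,0) [heading=0, draw]
PU: pen up
PD: pen down
FD 4: (10,0) -> (14,0) [heading=0, draw]
LT 90: heading 0 -> 90
LT 60: heading 90 -> 150
RT 106: heading 150 -> 44
LT 30: heading 44 -> 74
FD 8: (14,0) -> (16.205,7.69) [heading=74, draw]
RT 150: heading 74 -> 284
BK 17: (16.205,7.69) -> (12.092,24.185) [heading=284, draw]
FD 2: (12.092,24.185) -> (12.576,22.245) [heading=284, draw]
FD 18: (12.576,22.245) -> (16.931,4.779) [heading=284, draw]
BK 5: (16.931,4.779) -> (15.721,9.631) [heading=284, draw]
Final: pos=(15.721,9.631), heading=284, 7 segment(s) drawn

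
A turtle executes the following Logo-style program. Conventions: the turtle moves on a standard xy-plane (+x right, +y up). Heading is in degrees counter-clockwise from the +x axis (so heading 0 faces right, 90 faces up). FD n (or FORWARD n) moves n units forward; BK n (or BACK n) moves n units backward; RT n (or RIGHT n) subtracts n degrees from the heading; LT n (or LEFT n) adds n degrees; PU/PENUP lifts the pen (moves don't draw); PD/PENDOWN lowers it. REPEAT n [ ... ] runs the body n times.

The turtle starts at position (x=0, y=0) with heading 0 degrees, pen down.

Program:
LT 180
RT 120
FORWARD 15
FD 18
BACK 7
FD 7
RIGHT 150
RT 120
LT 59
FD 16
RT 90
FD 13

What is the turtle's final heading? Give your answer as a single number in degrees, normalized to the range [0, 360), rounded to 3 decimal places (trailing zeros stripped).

Executing turtle program step by step:
Start: pos=(0,0), heading=0, pen down
LT 180: heading 0 -> 180
RT 120: heading 180 -> 60
FD 15: (0,0) -> (7.5,12.99) [heading=60, draw]
FD 18: (7.5,12.99) -> (16.5,28.579) [heading=60, draw]
BK 7: (16.5,28.579) -> (13,22.517) [heading=60, draw]
FD 7: (13,22.517) -> (16.5,28.579) [heading=60, draw]
RT 150: heading 60 -> 270
RT 120: heading 270 -> 150
LT 59: heading 150 -> 209
FD 16: (16.5,28.579) -> (2.506,20.822) [heading=209, draw]
RT 90: heading 209 -> 119
FD 13: (2.506,20.822) -> (-3.796,32.192) [heading=119, draw]
Final: pos=(-3.796,32.192), heading=119, 6 segment(s) drawn

Answer: 119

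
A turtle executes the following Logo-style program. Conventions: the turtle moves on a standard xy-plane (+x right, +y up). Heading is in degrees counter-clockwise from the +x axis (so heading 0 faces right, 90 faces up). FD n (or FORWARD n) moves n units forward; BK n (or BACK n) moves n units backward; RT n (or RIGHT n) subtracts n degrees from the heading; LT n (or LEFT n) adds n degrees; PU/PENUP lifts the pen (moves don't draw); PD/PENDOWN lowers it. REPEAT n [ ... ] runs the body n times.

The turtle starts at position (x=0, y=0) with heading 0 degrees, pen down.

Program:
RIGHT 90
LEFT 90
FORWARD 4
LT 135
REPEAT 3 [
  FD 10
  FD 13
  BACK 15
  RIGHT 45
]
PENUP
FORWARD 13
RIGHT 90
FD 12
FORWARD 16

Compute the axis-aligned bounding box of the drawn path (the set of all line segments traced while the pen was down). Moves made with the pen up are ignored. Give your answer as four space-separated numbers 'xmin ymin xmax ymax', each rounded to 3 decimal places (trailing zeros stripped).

Answer: -12.263 0 14.607 29.92

Derivation:
Executing turtle program step by step:
Start: pos=(0,0), heading=0, pen down
RT 90: heading 0 -> 270
LT 90: heading 270 -> 0
FD 4: (0,0) -> (4,0) [heading=0, draw]
LT 135: heading 0 -> 135
REPEAT 3 [
  -- iteration 1/3 --
  FD 10: (4,0) -> (-3.071,7.071) [heading=135, draw]
  FD 13: (-3.071,7.071) -> (-12.263,16.263) [heading=135, draw]
  BK 15: (-12.263,16.263) -> (-1.657,5.657) [heading=135, draw]
  RT 45: heading 135 -> 90
  -- iteration 2/3 --
  FD 10: (-1.657,5.657) -> (-1.657,15.657) [heading=90, draw]
  FD 13: (-1.657,15.657) -> (-1.657,28.657) [heading=90, draw]
  BK 15: (-1.657,28.657) -> (-1.657,13.657) [heading=90, draw]
  RT 45: heading 90 -> 45
  -- iteration 3/3 --
  FD 10: (-1.657,13.657) -> (5.414,20.728) [heading=45, draw]
  FD 13: (5.414,20.728) -> (14.607,29.92) [heading=45, draw]
  BK 15: (14.607,29.92) -> (4,19.314) [heading=45, draw]
  RT 45: heading 45 -> 0
]
PU: pen up
FD 13: (4,19.314) -> (17,19.314) [heading=0, move]
RT 90: heading 0 -> 270
FD 12: (17,19.314) -> (17,7.314) [heading=270, move]
FD 16: (17,7.314) -> (17,-8.686) [heading=270, move]
Final: pos=(17,-8.686), heading=270, 10 segment(s) drawn

Segment endpoints: x in {-12.263, -3.071, -1.657, -1.657, -1.657, 0, 4, 5.414, 14.607}, y in {0, 5.657, 7.071, 13.657, 15.657, 16.263, 19.314, 20.728, 28.657, 29.92}
xmin=-12.263, ymin=0, xmax=14.607, ymax=29.92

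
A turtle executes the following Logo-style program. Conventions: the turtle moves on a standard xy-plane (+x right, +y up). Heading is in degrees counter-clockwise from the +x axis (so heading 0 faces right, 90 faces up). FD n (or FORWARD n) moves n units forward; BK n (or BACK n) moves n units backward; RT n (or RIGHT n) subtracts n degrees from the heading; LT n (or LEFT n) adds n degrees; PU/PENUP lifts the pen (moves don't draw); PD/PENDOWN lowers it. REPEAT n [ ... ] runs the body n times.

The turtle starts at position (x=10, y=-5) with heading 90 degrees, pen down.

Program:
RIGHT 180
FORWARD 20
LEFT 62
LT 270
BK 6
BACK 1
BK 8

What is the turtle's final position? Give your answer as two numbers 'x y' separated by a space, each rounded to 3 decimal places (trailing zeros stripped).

Answer: 17.042 -11.756

Derivation:
Executing turtle program step by step:
Start: pos=(10,-5), heading=90, pen down
RT 180: heading 90 -> 270
FD 20: (10,-5) -> (10,-25) [heading=270, draw]
LT 62: heading 270 -> 332
LT 270: heading 332 -> 242
BK 6: (10,-25) -> (12.817,-19.702) [heading=242, draw]
BK 1: (12.817,-19.702) -> (13.286,-18.819) [heading=242, draw]
BK 8: (13.286,-18.819) -> (17.042,-11.756) [heading=242, draw]
Final: pos=(17.042,-11.756), heading=242, 4 segment(s) drawn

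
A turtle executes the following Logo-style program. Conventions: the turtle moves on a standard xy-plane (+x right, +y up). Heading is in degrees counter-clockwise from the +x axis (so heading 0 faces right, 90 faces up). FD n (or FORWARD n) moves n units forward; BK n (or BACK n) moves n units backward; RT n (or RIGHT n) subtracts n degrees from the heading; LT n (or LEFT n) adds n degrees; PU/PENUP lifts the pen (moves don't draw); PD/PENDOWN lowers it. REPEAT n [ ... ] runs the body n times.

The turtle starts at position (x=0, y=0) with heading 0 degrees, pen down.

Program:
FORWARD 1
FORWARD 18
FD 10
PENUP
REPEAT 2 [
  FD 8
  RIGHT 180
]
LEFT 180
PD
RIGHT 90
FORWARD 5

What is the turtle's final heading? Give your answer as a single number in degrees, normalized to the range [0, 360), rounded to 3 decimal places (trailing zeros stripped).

Executing turtle program step by step:
Start: pos=(0,0), heading=0, pen down
FD 1: (0,0) -> (1,0) [heading=0, draw]
FD 18: (1,0) -> (19,0) [heading=0, draw]
FD 10: (19,0) -> (29,0) [heading=0, draw]
PU: pen up
REPEAT 2 [
  -- iteration 1/2 --
  FD 8: (29,0) -> (37,0) [heading=0, move]
  RT 180: heading 0 -> 180
  -- iteration 2/2 --
  FD 8: (37,0) -> (29,0) [heading=180, move]
  RT 180: heading 180 -> 0
]
LT 180: heading 0 -> 180
PD: pen down
RT 90: heading 180 -> 90
FD 5: (29,0) -> (29,5) [heading=90, draw]
Final: pos=(29,5), heading=90, 4 segment(s) drawn

Answer: 90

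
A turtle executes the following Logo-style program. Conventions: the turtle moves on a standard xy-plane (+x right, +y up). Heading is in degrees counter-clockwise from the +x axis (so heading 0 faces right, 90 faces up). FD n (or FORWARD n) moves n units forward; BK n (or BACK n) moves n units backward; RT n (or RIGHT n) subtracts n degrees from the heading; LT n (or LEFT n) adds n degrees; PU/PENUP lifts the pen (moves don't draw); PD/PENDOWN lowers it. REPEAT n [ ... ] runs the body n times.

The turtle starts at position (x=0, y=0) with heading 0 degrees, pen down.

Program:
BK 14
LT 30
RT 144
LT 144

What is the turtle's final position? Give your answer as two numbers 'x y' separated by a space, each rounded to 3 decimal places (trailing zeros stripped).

Executing turtle program step by step:
Start: pos=(0,0), heading=0, pen down
BK 14: (0,0) -> (-14,0) [heading=0, draw]
LT 30: heading 0 -> 30
RT 144: heading 30 -> 246
LT 144: heading 246 -> 30
Final: pos=(-14,0), heading=30, 1 segment(s) drawn

Answer: -14 0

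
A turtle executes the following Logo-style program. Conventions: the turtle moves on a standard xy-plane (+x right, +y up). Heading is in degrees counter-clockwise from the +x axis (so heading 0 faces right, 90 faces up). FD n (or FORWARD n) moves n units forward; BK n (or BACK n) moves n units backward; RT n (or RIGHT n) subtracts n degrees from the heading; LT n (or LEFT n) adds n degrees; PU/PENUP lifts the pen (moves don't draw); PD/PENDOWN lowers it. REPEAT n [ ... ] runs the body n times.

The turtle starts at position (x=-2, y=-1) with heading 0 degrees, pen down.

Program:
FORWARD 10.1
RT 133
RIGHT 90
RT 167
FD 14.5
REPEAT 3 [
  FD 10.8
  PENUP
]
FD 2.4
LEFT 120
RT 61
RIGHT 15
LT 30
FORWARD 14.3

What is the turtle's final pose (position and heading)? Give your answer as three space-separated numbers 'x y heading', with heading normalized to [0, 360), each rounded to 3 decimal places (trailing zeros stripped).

Answer: 61.082 -15.716 44

Derivation:
Executing turtle program step by step:
Start: pos=(-2,-1), heading=0, pen down
FD 10.1: (-2,-1) -> (8.1,-1) [heading=0, draw]
RT 133: heading 0 -> 227
RT 90: heading 227 -> 137
RT 167: heading 137 -> 330
FD 14.5: (8.1,-1) -> (20.657,-8.25) [heading=330, draw]
REPEAT 3 [
  -- iteration 1/3 --
  FD 10.8: (20.657,-8.25) -> (30.01,-13.65) [heading=330, draw]
  PU: pen up
  -- iteration 2/3 --
  FD 10.8: (30.01,-13.65) -> (39.364,-19.05) [heading=330, move]
  PU: pen up
  -- iteration 3/3 --
  FD 10.8: (39.364,-19.05) -> (48.717,-24.45) [heading=330, move]
  PU: pen up
]
FD 2.4: (48.717,-24.45) -> (50.795,-25.65) [heading=330, move]
LT 120: heading 330 -> 90
RT 61: heading 90 -> 29
RT 15: heading 29 -> 14
LT 30: heading 14 -> 44
FD 14.3: (50.795,-25.65) -> (61.082,-15.716) [heading=44, move]
Final: pos=(61.082,-15.716), heading=44, 3 segment(s) drawn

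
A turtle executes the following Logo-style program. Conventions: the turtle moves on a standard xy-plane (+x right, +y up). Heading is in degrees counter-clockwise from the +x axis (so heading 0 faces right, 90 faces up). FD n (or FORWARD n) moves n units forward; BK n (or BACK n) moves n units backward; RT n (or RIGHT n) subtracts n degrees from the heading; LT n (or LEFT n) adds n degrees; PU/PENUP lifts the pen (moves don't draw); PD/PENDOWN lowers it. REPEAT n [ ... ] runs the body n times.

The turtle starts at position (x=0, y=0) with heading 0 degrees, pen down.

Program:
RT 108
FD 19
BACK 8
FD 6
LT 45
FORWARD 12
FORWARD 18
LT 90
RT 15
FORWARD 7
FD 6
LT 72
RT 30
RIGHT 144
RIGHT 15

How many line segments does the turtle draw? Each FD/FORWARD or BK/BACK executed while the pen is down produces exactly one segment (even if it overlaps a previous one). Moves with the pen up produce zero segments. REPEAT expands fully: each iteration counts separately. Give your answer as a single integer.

Executing turtle program step by step:
Start: pos=(0,0), heading=0, pen down
RT 108: heading 0 -> 252
FD 19: (0,0) -> (-5.871,-18.07) [heading=252, draw]
BK 8: (-5.871,-18.07) -> (-3.399,-10.462) [heading=252, draw]
FD 6: (-3.399,-10.462) -> (-5.253,-16.168) [heading=252, draw]
LT 45: heading 252 -> 297
FD 12: (-5.253,-16.168) -> (0.195,-26.86) [heading=297, draw]
FD 18: (0.195,-26.86) -> (8.366,-42.898) [heading=297, draw]
LT 90: heading 297 -> 27
RT 15: heading 27 -> 12
FD 7: (8.366,-42.898) -> (15.213,-41.443) [heading=12, draw]
FD 6: (15.213,-41.443) -> (21.082,-40.195) [heading=12, draw]
LT 72: heading 12 -> 84
RT 30: heading 84 -> 54
RT 144: heading 54 -> 270
RT 15: heading 270 -> 255
Final: pos=(21.082,-40.195), heading=255, 7 segment(s) drawn
Segments drawn: 7

Answer: 7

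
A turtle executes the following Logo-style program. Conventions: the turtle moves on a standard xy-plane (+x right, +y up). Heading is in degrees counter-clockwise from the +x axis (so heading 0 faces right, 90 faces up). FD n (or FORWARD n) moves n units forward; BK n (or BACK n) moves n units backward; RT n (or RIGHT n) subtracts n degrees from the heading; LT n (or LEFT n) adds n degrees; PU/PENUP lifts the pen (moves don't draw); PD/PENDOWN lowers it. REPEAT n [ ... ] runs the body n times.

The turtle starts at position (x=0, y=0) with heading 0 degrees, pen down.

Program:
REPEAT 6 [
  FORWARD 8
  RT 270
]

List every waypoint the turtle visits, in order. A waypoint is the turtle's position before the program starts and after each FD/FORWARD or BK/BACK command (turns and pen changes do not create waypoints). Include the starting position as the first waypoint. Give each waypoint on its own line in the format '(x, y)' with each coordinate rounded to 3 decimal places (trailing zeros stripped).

Executing turtle program step by step:
Start: pos=(0,0), heading=0, pen down
REPEAT 6 [
  -- iteration 1/6 --
  FD 8: (0,0) -> (8,0) [heading=0, draw]
  RT 270: heading 0 -> 90
  -- iteration 2/6 --
  FD 8: (8,0) -> (8,8) [heading=90, draw]
  RT 270: heading 90 -> 180
  -- iteration 3/6 --
  FD 8: (8,8) -> (0,8) [heading=180, draw]
  RT 270: heading 180 -> 270
  -- iteration 4/6 --
  FD 8: (0,8) -> (0,0) [heading=270, draw]
  RT 270: heading 270 -> 0
  -- iteration 5/6 --
  FD 8: (0,0) -> (8,0) [heading=0, draw]
  RT 270: heading 0 -> 90
  -- iteration 6/6 --
  FD 8: (8,0) -> (8,8) [heading=90, draw]
  RT 270: heading 90 -> 180
]
Final: pos=(8,8), heading=180, 6 segment(s) drawn
Waypoints (7 total):
(0, 0)
(8, 0)
(8, 8)
(0, 8)
(0, 0)
(8, 0)
(8, 8)

Answer: (0, 0)
(8, 0)
(8, 8)
(0, 8)
(0, 0)
(8, 0)
(8, 8)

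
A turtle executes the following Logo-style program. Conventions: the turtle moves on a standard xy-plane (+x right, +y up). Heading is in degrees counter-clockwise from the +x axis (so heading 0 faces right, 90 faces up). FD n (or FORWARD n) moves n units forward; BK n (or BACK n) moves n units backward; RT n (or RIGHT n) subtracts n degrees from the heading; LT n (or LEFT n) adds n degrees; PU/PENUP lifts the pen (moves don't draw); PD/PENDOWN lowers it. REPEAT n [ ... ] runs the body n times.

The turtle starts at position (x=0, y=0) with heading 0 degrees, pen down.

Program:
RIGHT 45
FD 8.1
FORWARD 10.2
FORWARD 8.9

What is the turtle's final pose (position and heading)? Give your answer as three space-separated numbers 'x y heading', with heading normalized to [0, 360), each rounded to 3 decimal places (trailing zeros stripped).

Executing turtle program step by step:
Start: pos=(0,0), heading=0, pen down
RT 45: heading 0 -> 315
FD 8.1: (0,0) -> (5.728,-5.728) [heading=315, draw]
FD 10.2: (5.728,-5.728) -> (12.94,-12.94) [heading=315, draw]
FD 8.9: (12.94,-12.94) -> (19.233,-19.233) [heading=315, draw]
Final: pos=(19.233,-19.233), heading=315, 3 segment(s) drawn

Answer: 19.233 -19.233 315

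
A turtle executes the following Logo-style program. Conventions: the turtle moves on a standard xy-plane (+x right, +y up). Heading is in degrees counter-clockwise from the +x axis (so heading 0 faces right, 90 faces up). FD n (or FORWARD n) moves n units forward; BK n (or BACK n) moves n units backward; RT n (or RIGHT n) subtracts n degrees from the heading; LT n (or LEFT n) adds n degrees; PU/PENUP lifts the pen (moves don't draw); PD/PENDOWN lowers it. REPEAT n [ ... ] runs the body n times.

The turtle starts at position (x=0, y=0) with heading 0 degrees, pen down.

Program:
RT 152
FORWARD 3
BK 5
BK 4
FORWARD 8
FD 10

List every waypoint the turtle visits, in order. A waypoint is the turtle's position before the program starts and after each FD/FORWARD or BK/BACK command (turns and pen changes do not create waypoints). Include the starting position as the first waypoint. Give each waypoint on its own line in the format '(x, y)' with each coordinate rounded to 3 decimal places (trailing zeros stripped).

Executing turtle program step by step:
Start: pos=(0,0), heading=0, pen down
RT 152: heading 0 -> 208
FD 3: (0,0) -> (-2.649,-1.408) [heading=208, draw]
BK 5: (-2.649,-1.408) -> (1.766,0.939) [heading=208, draw]
BK 4: (1.766,0.939) -> (5.298,2.817) [heading=208, draw]
FD 8: (5.298,2.817) -> (-1.766,-0.939) [heading=208, draw]
FD 10: (-1.766,-0.939) -> (-10.595,-5.634) [heading=208, draw]
Final: pos=(-10.595,-5.634), heading=208, 5 segment(s) drawn
Waypoints (6 total):
(0, 0)
(-2.649, -1.408)
(1.766, 0.939)
(5.298, 2.817)
(-1.766, -0.939)
(-10.595, -5.634)

Answer: (0, 0)
(-2.649, -1.408)
(1.766, 0.939)
(5.298, 2.817)
(-1.766, -0.939)
(-10.595, -5.634)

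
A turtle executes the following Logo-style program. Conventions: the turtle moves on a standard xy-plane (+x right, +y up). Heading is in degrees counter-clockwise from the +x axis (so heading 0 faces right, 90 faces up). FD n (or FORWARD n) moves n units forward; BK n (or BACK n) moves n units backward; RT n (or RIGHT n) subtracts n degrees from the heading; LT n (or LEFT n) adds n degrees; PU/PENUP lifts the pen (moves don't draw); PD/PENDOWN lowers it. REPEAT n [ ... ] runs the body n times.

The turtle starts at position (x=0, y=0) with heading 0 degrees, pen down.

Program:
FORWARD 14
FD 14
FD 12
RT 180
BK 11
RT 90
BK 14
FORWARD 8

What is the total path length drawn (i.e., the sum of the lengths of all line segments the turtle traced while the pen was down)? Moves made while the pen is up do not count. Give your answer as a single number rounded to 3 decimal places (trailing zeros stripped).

Answer: 73

Derivation:
Executing turtle program step by step:
Start: pos=(0,0), heading=0, pen down
FD 14: (0,0) -> (14,0) [heading=0, draw]
FD 14: (14,0) -> (28,0) [heading=0, draw]
FD 12: (28,0) -> (40,0) [heading=0, draw]
RT 180: heading 0 -> 180
BK 11: (40,0) -> (51,0) [heading=180, draw]
RT 90: heading 180 -> 90
BK 14: (51,0) -> (51,-14) [heading=90, draw]
FD 8: (51,-14) -> (51,-6) [heading=90, draw]
Final: pos=(51,-6), heading=90, 6 segment(s) drawn

Segment lengths:
  seg 1: (0,0) -> (14,0), length = 14
  seg 2: (14,0) -> (28,0), length = 14
  seg 3: (28,0) -> (40,0), length = 12
  seg 4: (40,0) -> (51,0), length = 11
  seg 5: (51,0) -> (51,-14), length = 14
  seg 6: (51,-14) -> (51,-6), length = 8
Total = 73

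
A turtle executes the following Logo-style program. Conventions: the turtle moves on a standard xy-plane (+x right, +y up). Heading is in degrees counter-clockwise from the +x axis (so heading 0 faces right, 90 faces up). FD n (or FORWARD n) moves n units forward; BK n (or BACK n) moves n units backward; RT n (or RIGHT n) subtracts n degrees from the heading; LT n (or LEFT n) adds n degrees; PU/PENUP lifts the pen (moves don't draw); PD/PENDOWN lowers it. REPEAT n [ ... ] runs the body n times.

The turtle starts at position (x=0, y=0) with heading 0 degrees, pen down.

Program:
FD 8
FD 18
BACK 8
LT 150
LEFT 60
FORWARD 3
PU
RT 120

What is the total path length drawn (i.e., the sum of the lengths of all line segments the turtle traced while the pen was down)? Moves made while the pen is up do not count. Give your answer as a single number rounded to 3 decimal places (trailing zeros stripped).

Executing turtle program step by step:
Start: pos=(0,0), heading=0, pen down
FD 8: (0,0) -> (8,0) [heading=0, draw]
FD 18: (8,0) -> (26,0) [heading=0, draw]
BK 8: (26,0) -> (18,0) [heading=0, draw]
LT 150: heading 0 -> 150
LT 60: heading 150 -> 210
FD 3: (18,0) -> (15.402,-1.5) [heading=210, draw]
PU: pen up
RT 120: heading 210 -> 90
Final: pos=(15.402,-1.5), heading=90, 4 segment(s) drawn

Segment lengths:
  seg 1: (0,0) -> (8,0), length = 8
  seg 2: (8,0) -> (26,0), length = 18
  seg 3: (26,0) -> (18,0), length = 8
  seg 4: (18,0) -> (15.402,-1.5), length = 3
Total = 37

Answer: 37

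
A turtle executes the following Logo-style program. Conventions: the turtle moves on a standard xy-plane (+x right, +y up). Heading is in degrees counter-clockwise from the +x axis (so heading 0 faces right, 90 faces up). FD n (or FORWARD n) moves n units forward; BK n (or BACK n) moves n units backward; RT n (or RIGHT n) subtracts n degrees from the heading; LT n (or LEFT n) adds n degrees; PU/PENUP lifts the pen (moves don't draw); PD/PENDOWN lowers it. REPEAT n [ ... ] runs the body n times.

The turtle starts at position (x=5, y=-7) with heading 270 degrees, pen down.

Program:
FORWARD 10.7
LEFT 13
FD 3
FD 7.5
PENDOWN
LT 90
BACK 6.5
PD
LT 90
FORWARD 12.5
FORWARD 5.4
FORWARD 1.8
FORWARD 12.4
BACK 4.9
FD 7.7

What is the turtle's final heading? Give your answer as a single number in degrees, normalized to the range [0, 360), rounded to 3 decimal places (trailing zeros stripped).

Executing turtle program step by step:
Start: pos=(5,-7), heading=270, pen down
FD 10.7: (5,-7) -> (5,-17.7) [heading=270, draw]
LT 13: heading 270 -> 283
FD 3: (5,-17.7) -> (5.675,-20.623) [heading=283, draw]
FD 7.5: (5.675,-20.623) -> (7.362,-27.931) [heading=283, draw]
PD: pen down
LT 90: heading 283 -> 13
BK 6.5: (7.362,-27.931) -> (1.029,-29.393) [heading=13, draw]
PD: pen down
LT 90: heading 13 -> 103
FD 12.5: (1.029,-29.393) -> (-1.783,-17.213) [heading=103, draw]
FD 5.4: (-1.783,-17.213) -> (-2.998,-11.952) [heading=103, draw]
FD 1.8: (-2.998,-11.952) -> (-3.403,-10.198) [heading=103, draw]
FD 12.4: (-3.403,-10.198) -> (-6.192,1.884) [heading=103, draw]
BK 4.9: (-6.192,1.884) -> (-5.09,-2.89) [heading=103, draw]
FD 7.7: (-5.09,-2.89) -> (-6.822,4.612) [heading=103, draw]
Final: pos=(-6.822,4.612), heading=103, 10 segment(s) drawn

Answer: 103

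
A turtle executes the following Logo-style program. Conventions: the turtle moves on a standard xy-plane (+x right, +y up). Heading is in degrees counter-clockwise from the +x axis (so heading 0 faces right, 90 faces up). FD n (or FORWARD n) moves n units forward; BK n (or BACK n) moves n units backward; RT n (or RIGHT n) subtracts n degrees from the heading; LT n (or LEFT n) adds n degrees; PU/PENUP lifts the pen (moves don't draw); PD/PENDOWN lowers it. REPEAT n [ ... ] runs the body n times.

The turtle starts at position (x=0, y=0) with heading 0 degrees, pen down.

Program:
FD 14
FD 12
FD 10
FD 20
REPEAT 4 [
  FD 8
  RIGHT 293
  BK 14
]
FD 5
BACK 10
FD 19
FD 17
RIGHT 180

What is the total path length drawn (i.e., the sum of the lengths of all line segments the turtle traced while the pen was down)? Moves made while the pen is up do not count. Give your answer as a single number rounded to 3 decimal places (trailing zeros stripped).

Answer: 195

Derivation:
Executing turtle program step by step:
Start: pos=(0,0), heading=0, pen down
FD 14: (0,0) -> (14,0) [heading=0, draw]
FD 12: (14,0) -> (26,0) [heading=0, draw]
FD 10: (26,0) -> (36,0) [heading=0, draw]
FD 20: (36,0) -> (56,0) [heading=0, draw]
REPEAT 4 [
  -- iteration 1/4 --
  FD 8: (56,0) -> (64,0) [heading=0, draw]
  RT 293: heading 0 -> 67
  BK 14: (64,0) -> (58.53,-12.887) [heading=67, draw]
  -- iteration 2/4 --
  FD 8: (58.53,-12.887) -> (61.656,-5.523) [heading=67, draw]
  RT 293: heading 67 -> 134
  BK 14: (61.656,-5.523) -> (71.381,-15.594) [heading=134, draw]
  -- iteration 3/4 --
  FD 8: (71.381,-15.594) -> (65.824,-9.839) [heading=134, draw]
  RT 293: heading 134 -> 201
  BK 14: (65.824,-9.839) -> (78.894,-4.822) [heading=201, draw]
  -- iteration 4/4 --
  FD 8: (78.894,-4.822) -> (71.425,-7.689) [heading=201, draw]
  RT 293: heading 201 -> 268
  BK 14: (71.425,-7.689) -> (71.914,6.303) [heading=268, draw]
]
FD 5: (71.914,6.303) -> (71.739,1.306) [heading=268, draw]
BK 10: (71.739,1.306) -> (72.088,11.3) [heading=268, draw]
FD 19: (72.088,11.3) -> (71.425,-7.689) [heading=268, draw]
FD 17: (71.425,-7.689) -> (70.832,-24.679) [heading=268, draw]
RT 180: heading 268 -> 88
Final: pos=(70.832,-24.679), heading=88, 16 segment(s) drawn

Segment lengths:
  seg 1: (0,0) -> (14,0), length = 14
  seg 2: (14,0) -> (26,0), length = 12
  seg 3: (26,0) -> (36,0), length = 10
  seg 4: (36,0) -> (56,0), length = 20
  seg 5: (56,0) -> (64,0), length = 8
  seg 6: (64,0) -> (58.53,-12.887), length = 14
  seg 7: (58.53,-12.887) -> (61.656,-5.523), length = 8
  seg 8: (61.656,-5.523) -> (71.381,-15.594), length = 14
  seg 9: (71.381,-15.594) -> (65.824,-9.839), length = 8
  seg 10: (65.824,-9.839) -> (78.894,-4.822), length = 14
  seg 11: (78.894,-4.822) -> (71.425,-7.689), length = 8
  seg 12: (71.425,-7.689) -> (71.914,6.303), length = 14
  seg 13: (71.914,6.303) -> (71.739,1.306), length = 5
  seg 14: (71.739,1.306) -> (72.088,11.3), length = 10
  seg 15: (72.088,11.3) -> (71.425,-7.689), length = 19
  seg 16: (71.425,-7.689) -> (70.832,-24.679), length = 17
Total = 195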